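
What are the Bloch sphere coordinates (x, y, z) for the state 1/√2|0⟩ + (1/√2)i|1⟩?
(0, 1, 0)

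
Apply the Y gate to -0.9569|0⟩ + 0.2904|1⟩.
-0.2904i|0⟩ - 0.9569i|1⟩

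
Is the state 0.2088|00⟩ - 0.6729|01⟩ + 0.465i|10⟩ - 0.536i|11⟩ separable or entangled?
Entangled

Writing the state as a|00⟩ + b|01⟩ + c|10⟩ + d|11⟩, it is a product state iff ad − bc = 0.
Here (a, b, c, d) = (0.2088, -0.6729, 0.465i, -0.536i): ad − bc = (0.2088)(-0.536i) − (-0.6729)(0.465i) = 0.201i ≠ 0, so the state is entangled.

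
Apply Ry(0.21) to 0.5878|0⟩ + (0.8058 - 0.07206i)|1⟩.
(0.5001 + 0.007552i)|0⟩ + (0.863 - 0.07166i)|1⟩

Ry(0.21) = [[cos(θ/2), −sin(θ/2)], [sin(θ/2), cos(θ/2)]]; θ = 0.21, cos(θ/2) ≈ 0.994493, sin(θ/2) ≈ 0.104807.
With a = amp(|0⟩) = 0.5878 and b = amp(|1⟩) = (0.8058 - 0.07206i):
new amp(|0⟩) = (0.994493)·a + (-0.104807)·b = (0.5001 + 0.007552i)
new amp(|1⟩) = (0.104807)·a + (0.994493)·b = (0.863 - 0.07166i)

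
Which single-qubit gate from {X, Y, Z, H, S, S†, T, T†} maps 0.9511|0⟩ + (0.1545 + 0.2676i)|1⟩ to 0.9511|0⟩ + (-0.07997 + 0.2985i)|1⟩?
T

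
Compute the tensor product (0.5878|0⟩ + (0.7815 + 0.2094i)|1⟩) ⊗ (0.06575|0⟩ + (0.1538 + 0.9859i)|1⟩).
0.03865|00⟩ + (0.0904 + 0.5795i)|01⟩ + (0.05138 + 0.01377i)|10⟩ + (-0.08625 + 0.8027i)|11⟩

amp(|b₁b₂…⟩) = product of the factor amplitudes for bits b₁, b₂, …; only kets whose every factor amplitude is nonzero survive.
|00⟩: (0.5878)(0.06575) = 0.03865
|01⟩: (0.5878)(0.1538 + 0.9859i) = (0.0904 + 0.5795i)
|10⟩: (0.7815 + 0.2094i)(0.06575) = (0.05138 + 0.01377i)
|11⟩: (0.7815 + 0.2094i)(0.1538 + 0.9859i) = (-0.08625 + 0.8027i)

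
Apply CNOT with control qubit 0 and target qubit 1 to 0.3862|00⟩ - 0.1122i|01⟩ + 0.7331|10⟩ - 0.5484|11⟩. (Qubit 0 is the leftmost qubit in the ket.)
0.3862|00⟩ - 0.1122i|01⟩ - 0.5484|10⟩ + 0.7331|11⟩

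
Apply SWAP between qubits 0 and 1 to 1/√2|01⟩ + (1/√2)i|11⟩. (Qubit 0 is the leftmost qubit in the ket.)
1/√2|10⟩ + (1/√2)i|11⟩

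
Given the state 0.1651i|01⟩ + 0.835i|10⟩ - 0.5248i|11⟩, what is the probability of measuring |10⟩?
0.6972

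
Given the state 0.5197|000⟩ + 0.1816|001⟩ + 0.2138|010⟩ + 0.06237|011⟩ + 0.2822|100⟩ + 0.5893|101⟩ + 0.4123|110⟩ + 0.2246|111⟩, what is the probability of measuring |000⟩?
0.2701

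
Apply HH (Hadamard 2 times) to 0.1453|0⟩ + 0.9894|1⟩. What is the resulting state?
0.1453|0⟩ + 0.9894|1⟩

H² = I, so an even number of Hadamards cancels: H^2 = I and the state is unchanged.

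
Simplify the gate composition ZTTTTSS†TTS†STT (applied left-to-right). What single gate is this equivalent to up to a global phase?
Z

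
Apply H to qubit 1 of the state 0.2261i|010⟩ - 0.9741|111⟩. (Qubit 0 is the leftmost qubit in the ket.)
0.1599i|000⟩ - 0.1599i|010⟩ - 0.6888|101⟩ + 0.6888|111⟩

H on qubit 1 mixes each pair of kets that differ only in qubit 1: amplitudes (a, b) of (|…0…⟩, |…1…⟩) become ((a + b)/√2, (a − b)/√2). Kets absent from the input have amplitude 0.
(|000⟩, |010⟩): (a, b) = (0, 0.2261i) → (0.1599i, -0.1599i)
(|101⟩, |111⟩): (a, b) = (0, -0.9741) → (-0.6888, 0.6888)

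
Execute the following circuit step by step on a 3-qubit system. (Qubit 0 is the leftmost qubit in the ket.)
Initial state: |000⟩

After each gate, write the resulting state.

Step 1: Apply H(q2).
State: 1/√2|000⟩ + 1/√2|001⟩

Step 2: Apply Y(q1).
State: (1/√2)i|010⟩ + (1/√2)i|011⟩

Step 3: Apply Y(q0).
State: -1/√2|110⟩ - 1/√2|111⟩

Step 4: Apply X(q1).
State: -1/√2|100⟩ - 1/√2|101⟩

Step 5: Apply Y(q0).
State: (1/√2)i|000⟩ + (1/√2)i|001⟩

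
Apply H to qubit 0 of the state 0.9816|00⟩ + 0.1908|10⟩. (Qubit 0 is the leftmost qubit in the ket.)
0.829|00⟩ + 0.5592|10⟩

H on qubit 0 mixes each pair of kets that differ only in qubit 0: amplitudes (a, b) of (|…0…⟩, |…1…⟩) become ((a + b)/√2, (a − b)/√2). Kets absent from the input have amplitude 0.
(|00⟩, |10⟩): (a, b) = (0.9816, 0.1908) → (0.829, 0.5592)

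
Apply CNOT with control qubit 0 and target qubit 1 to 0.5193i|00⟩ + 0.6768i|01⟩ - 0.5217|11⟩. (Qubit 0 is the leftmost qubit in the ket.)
0.5193i|00⟩ + 0.6768i|01⟩ - 0.5217|10⟩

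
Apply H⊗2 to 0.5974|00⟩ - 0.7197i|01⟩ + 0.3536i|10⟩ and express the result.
(0.2987 - 0.1831i)|00⟩ + (0.2987 + 0.5367i)|01⟩ + (0.2987 - 0.5367i)|10⟩ + (0.2987 + 0.1831i)|11⟩

H⊗2 gives amp(|y⟩) = (1/2) Σ_x (−1)^(x·y) amp(|x⟩), where x·y is the number of positions in which both x and y have a 1.
|00⟩: (0.5974 - 0.7197i + 0.3536i)/2 = (0.2987 - 0.1831i)
|01⟩: (0.5974 + 0.7197i + 0.3536i)/2 = (0.2987 + 0.5367i)
|10⟩: (0.5974 - 0.7197i - 0.3536i)/2 = (0.2987 - 0.5367i)
|11⟩: (0.5974 + 0.7197i - 0.3536i)/2 = (0.2987 + 0.1831i)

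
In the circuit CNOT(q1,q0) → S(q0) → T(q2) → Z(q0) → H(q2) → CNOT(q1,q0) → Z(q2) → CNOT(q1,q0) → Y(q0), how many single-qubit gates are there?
6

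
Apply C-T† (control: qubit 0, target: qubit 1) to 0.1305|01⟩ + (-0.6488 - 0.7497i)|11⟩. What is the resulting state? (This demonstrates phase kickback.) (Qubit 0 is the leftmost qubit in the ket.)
0.1305|01⟩ + (-0.9889 - 0.07135i)|11⟩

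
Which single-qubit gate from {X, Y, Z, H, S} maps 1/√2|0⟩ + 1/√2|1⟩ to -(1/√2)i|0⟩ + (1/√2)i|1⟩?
Y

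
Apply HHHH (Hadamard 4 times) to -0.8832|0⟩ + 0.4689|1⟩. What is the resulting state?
-0.8832|0⟩ + 0.4689|1⟩

H² = I, so an even number of Hadamards cancels: H^4 = I and the state is unchanged.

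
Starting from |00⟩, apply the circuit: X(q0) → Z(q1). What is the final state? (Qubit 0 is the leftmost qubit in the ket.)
|10⟩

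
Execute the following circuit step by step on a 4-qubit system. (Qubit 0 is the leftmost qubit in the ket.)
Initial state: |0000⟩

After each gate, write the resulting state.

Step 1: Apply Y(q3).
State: i|0001⟩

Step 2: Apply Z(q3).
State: -i|0001⟩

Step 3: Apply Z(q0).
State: -i|0001⟩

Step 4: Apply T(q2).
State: -i|0001⟩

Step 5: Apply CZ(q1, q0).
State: -i|0001⟩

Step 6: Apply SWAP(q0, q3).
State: -i|1000⟩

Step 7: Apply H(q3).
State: -(1/√2)i|1000⟩ - (1/√2)i|1001⟩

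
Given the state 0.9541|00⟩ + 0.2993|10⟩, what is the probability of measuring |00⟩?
0.9103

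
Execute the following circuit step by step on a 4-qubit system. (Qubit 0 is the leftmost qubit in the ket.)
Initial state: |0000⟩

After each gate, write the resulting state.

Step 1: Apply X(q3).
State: |0001⟩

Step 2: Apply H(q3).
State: 1/√2|0000⟩ - 1/√2|0001⟩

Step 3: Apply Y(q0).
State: (1/√2)i|1000⟩ - (1/√2)i|1001⟩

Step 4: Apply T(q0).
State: (-1/2 + (1/2)i)|1000⟩ + (1/2 - (1/2)i)|1001⟩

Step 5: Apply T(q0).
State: -1/√2|1000⟩ + 1/√2|1001⟩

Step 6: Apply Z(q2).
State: -1/√2|1000⟩ + 1/√2|1001⟩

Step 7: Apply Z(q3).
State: -1/√2|1000⟩ - 1/√2|1001⟩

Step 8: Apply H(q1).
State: -1/2|1000⟩ - 1/2|1001⟩ - 1/2|1100⟩ - 1/2|1101⟩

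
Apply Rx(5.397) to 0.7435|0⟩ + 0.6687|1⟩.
(-0.6717 - 0.2867i)|0⟩ + (-0.6041 - 0.3188i)|1⟩

Rx(5.397) = [[cos(θ/2), −i·sin(θ/2)], [−i·sin(θ/2), cos(θ/2)]]; θ = 5.397, cos(θ/2) ≈ -0.90343, sin(θ/2) ≈ 0.428736.
With a = amp(|0⟩) = 0.7435 and b = amp(|1⟩) = 0.6687:
new amp(|0⟩) = (-0.90343)·a + (-0.428736i)·b = (-0.6717 - 0.2867i)
new amp(|1⟩) = (-0.428736i)·a + (-0.90343)·b = (-0.6041 - 0.3188i)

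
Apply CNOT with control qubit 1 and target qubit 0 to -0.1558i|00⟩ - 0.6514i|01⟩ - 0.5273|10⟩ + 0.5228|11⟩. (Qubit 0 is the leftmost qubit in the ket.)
-0.1558i|00⟩ + 0.5228|01⟩ - 0.5273|10⟩ - 0.6514i|11⟩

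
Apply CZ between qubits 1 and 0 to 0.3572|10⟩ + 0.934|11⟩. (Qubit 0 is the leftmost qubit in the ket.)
0.3572|10⟩ - 0.934|11⟩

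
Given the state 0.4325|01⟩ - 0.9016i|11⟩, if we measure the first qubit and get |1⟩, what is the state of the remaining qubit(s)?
-i|1⟩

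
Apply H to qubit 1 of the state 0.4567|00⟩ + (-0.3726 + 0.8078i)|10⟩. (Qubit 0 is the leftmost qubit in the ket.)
0.3229|00⟩ + 0.3229|01⟩ + (-0.2635 + 0.5712i)|10⟩ + (-0.2635 + 0.5712i)|11⟩

H on qubit 1 mixes each pair of kets that differ only in qubit 1: amplitudes (a, b) of (|…0…⟩, |…1…⟩) become ((a + b)/√2, (a − b)/√2). Kets absent from the input have amplitude 0.
(|00⟩, |01⟩): (a, b) = (0.4567, 0) → (0.3229, 0.3229)
(|10⟩, |11⟩): (a, b) = ((-0.3726 + 0.8078i), 0) → ((-0.2635 + 0.5712i), (-0.2635 + 0.5712i))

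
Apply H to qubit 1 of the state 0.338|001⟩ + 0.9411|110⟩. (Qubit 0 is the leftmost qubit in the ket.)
0.239|001⟩ + 0.239|011⟩ + 0.6655|100⟩ - 0.6655|110⟩

H on qubit 1 mixes each pair of kets that differ only in qubit 1: amplitudes (a, b) of (|…0…⟩, |…1…⟩) become ((a + b)/√2, (a − b)/√2). Kets absent from the input have amplitude 0.
(|001⟩, |011⟩): (a, b) = (0.338, 0) → (0.239, 0.239)
(|100⟩, |110⟩): (a, b) = (0, 0.9411) → (0.6655, -0.6655)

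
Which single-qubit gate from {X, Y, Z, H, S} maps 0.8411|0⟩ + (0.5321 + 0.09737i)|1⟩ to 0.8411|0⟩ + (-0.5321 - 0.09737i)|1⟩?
Z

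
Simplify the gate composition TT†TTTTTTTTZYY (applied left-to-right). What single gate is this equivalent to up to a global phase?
Z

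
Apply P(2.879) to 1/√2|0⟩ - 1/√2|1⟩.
1/√2|0⟩ + (0.6829 - 0.1836i)|1⟩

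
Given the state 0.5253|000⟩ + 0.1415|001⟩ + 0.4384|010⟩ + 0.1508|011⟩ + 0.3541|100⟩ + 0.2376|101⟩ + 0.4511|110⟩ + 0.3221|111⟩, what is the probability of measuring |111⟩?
0.1037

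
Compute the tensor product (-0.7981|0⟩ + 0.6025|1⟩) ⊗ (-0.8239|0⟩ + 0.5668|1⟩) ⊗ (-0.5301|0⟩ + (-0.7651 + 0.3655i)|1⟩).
-0.3486|000⟩ + (-0.5031 + 0.2403i)|001⟩ + 0.2398|010⟩ + (0.3461 - 0.1653i)|011⟩ + 0.2631|100⟩ + (0.3798 - 0.1814i)|101⟩ - 0.181|110⟩ + (-0.2613 + 0.1248i)|111⟩

amp(|b₁b₂…⟩) = product of the factor amplitudes for bits b₁, b₂, …; only kets whose every factor amplitude is nonzero survive.
|000⟩: (-0.7981)(-0.8239)(-0.5301) = -0.3486
|001⟩: (-0.7981)(-0.8239)(-0.7651 + 0.3655i) = (-0.5031 + 0.2403i)
|010⟩: (-0.7981)(0.5668)(-0.5301) = 0.2398
|011⟩: (-0.7981)(0.5668)(-0.7651 + 0.3655i) = (0.3461 - 0.1653i)
|100⟩: (0.6025)(-0.8239)(-0.5301) = 0.2631
|101⟩: (0.6025)(-0.8239)(-0.7651 + 0.3655i) = (0.3798 - 0.1814i)
|110⟩: (0.6025)(0.5668)(-0.5301) = -0.181
|111⟩: (0.6025)(0.5668)(-0.7651 + 0.3655i) = (-0.2613 + 0.1248i)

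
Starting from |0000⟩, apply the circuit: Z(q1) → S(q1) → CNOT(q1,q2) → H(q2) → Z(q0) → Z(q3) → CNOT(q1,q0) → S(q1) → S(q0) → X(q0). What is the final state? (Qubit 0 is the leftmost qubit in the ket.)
1/√2|1000⟩ + 1/√2|1010⟩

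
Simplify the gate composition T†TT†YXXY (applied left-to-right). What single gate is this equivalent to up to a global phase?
T†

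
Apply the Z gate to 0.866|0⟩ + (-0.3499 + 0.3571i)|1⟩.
0.866|0⟩ + (0.3499 - 0.3571i)|1⟩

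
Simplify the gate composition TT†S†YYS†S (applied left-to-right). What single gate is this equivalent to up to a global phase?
S†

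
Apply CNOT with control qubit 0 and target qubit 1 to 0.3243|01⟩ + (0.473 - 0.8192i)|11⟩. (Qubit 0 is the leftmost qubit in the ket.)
0.3243|01⟩ + (0.473 - 0.8192i)|10⟩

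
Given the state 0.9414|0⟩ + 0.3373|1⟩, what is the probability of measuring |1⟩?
0.1138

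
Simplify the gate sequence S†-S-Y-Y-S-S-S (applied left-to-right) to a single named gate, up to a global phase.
S†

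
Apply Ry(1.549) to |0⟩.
0.7148|0⟩ + 0.6994|1⟩

Ry(1.549) = [[cos(θ/2), −sin(θ/2)], [sin(θ/2), cos(θ/2)]]; θ = 1.549, cos(θ/2) ≈ 0.714771, sin(θ/2) ≈ 0.699359.
With a = amp(|0⟩) = 1 and b = amp(|1⟩) = 0:
new amp(|0⟩) = (0.714771)·a + (-0.699359)·b = 0.7148
new amp(|1⟩) = (0.699359)·a + (0.714771)·b = 0.6994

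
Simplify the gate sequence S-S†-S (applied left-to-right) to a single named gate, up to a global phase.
S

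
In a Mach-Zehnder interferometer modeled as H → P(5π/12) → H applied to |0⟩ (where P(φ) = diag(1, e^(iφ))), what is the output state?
(0.6294 + 0.483i)|0⟩ + (0.3706 - 0.483i)|1⟩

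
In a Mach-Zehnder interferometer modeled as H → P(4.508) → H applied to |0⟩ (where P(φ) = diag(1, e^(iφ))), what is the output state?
(0.3985 - 0.4896i)|0⟩ + (0.6015 + 0.4896i)|1⟩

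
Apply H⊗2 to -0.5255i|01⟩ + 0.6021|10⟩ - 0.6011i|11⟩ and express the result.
(0.3011 - 0.5633i)|00⟩ + (0.3011 + 0.5633i)|01⟩ + (-0.3011 + 0.0378i)|10⟩ + (-0.3011 - 0.0378i)|11⟩

H⊗2 gives amp(|y⟩) = (1/2) Σ_x (−1)^(x·y) amp(|x⟩), where x·y is the number of positions in which both x and y have a 1.
|00⟩: (-0.5255i + 0.6021 - 0.6011i)/2 = (0.3011 - 0.5633i)
|01⟩: (0.5255i + 0.6021 + 0.6011i)/2 = (0.3011 + 0.5633i)
|10⟩: (-0.5255i - 0.6021 + 0.6011i)/2 = (-0.3011 + 0.0378i)
|11⟩: (0.5255i - 0.6021 - 0.6011i)/2 = (-0.3011 - 0.0378i)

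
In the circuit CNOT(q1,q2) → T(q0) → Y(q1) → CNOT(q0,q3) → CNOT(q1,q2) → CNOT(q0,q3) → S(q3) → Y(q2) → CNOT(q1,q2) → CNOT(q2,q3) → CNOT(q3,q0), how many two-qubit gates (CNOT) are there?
7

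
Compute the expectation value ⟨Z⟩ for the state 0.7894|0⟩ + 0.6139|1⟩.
0.2463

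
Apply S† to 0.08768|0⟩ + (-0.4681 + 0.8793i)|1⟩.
0.08768|0⟩ + (0.8793 + 0.4681i)|1⟩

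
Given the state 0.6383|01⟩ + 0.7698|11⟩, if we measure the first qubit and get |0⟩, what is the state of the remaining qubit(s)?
|1⟩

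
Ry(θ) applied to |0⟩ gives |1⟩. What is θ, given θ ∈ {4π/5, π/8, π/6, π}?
π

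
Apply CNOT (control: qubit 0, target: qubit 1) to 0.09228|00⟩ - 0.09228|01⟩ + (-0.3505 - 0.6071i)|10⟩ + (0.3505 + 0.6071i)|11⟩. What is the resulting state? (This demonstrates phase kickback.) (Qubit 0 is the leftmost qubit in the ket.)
0.09228|00⟩ - 0.09228|01⟩ + (0.3505 + 0.6071i)|10⟩ + (-0.3505 - 0.6071i)|11⟩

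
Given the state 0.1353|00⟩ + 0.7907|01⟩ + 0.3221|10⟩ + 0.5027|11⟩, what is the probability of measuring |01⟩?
0.6252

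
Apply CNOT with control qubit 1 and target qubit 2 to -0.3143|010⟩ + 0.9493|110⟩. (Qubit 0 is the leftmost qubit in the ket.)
-0.3143|011⟩ + 0.9493|111⟩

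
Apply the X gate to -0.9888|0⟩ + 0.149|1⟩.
0.149|0⟩ - 0.9888|1⟩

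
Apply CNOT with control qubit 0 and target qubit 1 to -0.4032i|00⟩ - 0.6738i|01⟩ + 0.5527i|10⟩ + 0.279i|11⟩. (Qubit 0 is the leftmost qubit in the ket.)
-0.4032i|00⟩ - 0.6738i|01⟩ + 0.279i|10⟩ + 0.5527i|11⟩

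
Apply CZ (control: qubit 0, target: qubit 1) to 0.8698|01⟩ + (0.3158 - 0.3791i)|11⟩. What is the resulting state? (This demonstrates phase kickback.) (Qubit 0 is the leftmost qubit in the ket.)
0.8698|01⟩ + (-0.3158 + 0.3791i)|11⟩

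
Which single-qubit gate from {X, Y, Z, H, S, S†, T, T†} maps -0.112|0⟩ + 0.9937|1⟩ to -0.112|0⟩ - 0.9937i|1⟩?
S†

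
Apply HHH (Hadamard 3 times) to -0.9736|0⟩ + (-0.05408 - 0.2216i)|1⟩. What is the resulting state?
(-0.7267 - 0.1567i)|0⟩ + (-0.6502 + 0.1567i)|1⟩

H² = I, so H^3 = H: a single Hadamard. With (a, b) = (-0.9736, (-0.05408 - 0.2216i)), H gives ((a + b)/√2, (a − b)/√2) = ((-0.7267 - 0.1567i), (-0.6502 + 0.1567i)).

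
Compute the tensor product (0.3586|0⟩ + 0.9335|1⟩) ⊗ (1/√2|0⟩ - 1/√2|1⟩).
0.2536|00⟩ - 0.2536|01⟩ + 0.6601|10⟩ - 0.6601|11⟩

amp(|b₁b₂…⟩) = product of the factor amplitudes for bits b₁, b₂, …; only kets whose every factor amplitude is nonzero survive.
|00⟩: (0.3586)(1/√2) = 0.2536
|01⟩: (0.3586)(-1/√2) = -0.2536
|10⟩: (0.9335)(1/√2) = 0.6601
|11⟩: (0.9335)(-1/√2) = -0.6601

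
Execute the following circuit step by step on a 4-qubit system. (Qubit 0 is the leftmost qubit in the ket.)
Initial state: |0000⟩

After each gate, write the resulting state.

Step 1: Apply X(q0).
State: |1000⟩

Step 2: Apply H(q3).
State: 1/√2|1000⟩ + 1/√2|1001⟩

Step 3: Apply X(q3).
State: 1/√2|1000⟩ + 1/√2|1001⟩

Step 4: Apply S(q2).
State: 1/√2|1000⟩ + 1/√2|1001⟩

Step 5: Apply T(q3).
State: 1/√2|1000⟩ + (1/2 + (1/2)i)|1001⟩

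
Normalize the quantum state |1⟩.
|1⟩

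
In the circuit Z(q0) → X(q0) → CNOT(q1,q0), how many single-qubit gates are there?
2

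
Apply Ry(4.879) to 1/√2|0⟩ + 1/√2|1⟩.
-0.9965|0⟩ - 0.08321|1⟩

Ry(4.879) = [[cos(θ/2), −sin(θ/2)], [sin(θ/2), cos(θ/2)]]; θ = 4.879, cos(θ/2) ≈ -0.763492, sin(θ/2) ≈ 0.645817.
With a = amp(|0⟩) = 1/√2 and b = amp(|1⟩) = 1/√2:
new amp(|0⟩) = (-0.763492)·a + (-0.645817)·b = -0.9965
new amp(|1⟩) = (0.645817)·a + (-0.763492)·b = -0.08321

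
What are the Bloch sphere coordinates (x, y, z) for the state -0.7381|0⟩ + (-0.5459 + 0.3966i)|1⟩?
(0.8059, -0.5855, 0.08949)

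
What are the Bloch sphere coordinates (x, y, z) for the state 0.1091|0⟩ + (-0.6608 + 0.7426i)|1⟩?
(-0.1442, 0.162, -0.9762)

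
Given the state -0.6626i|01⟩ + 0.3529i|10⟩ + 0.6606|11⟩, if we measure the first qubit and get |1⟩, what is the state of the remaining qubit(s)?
0.4712i|0⟩ + 0.882|1⟩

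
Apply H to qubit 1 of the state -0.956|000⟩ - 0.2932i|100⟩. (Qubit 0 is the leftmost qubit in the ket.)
-0.676|000⟩ - 0.676|010⟩ - 0.2073i|100⟩ - 0.2073i|110⟩

H on qubit 1 mixes each pair of kets that differ only in qubit 1: amplitudes (a, b) of (|…0…⟩, |…1…⟩) become ((a + b)/√2, (a − b)/√2). Kets absent from the input have amplitude 0.
(|000⟩, |010⟩): (a, b) = (-0.956, 0) → (-0.676, -0.676)
(|100⟩, |110⟩): (a, b) = (-0.2932i, 0) → (-0.2073i, -0.2073i)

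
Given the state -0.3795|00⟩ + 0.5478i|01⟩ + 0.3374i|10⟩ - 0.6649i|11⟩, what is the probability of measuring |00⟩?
0.144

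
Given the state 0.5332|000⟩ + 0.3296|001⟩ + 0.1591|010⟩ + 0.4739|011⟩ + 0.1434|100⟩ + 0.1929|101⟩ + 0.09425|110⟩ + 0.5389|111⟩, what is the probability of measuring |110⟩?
0.008883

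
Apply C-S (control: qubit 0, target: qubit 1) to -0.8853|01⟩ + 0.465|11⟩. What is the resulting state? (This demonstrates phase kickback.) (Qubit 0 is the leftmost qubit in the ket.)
-0.8853|01⟩ + 0.465i|11⟩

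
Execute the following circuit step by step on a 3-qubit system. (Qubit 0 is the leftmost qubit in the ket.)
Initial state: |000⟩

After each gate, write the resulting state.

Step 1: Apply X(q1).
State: |010⟩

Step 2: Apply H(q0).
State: 1/√2|010⟩ + 1/√2|110⟩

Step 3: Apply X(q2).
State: 1/√2|011⟩ + 1/√2|111⟩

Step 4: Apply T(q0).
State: 1/√2|011⟩ + (1/2 + (1/2)i)|111⟩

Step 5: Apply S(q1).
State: (1/√2)i|011⟩ + (-1/2 + (1/2)i)|111⟩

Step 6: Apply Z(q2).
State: -(1/√2)i|011⟩ + (1/2 - (1/2)i)|111⟩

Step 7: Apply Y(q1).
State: -1/√2|001⟩ + (-1/2 - (1/2)i)|101⟩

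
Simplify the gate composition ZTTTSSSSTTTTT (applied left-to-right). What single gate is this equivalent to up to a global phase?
Z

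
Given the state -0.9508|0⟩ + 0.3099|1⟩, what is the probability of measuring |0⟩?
0.904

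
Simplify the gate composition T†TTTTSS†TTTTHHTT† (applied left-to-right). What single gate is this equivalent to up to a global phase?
T†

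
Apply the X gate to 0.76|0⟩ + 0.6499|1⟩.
0.6499|0⟩ + 0.76|1⟩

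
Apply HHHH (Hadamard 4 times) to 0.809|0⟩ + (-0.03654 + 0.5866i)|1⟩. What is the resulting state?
0.809|0⟩ + (-0.03654 + 0.5866i)|1⟩

H² = I, so an even number of Hadamards cancels: H^4 = I and the state is unchanged.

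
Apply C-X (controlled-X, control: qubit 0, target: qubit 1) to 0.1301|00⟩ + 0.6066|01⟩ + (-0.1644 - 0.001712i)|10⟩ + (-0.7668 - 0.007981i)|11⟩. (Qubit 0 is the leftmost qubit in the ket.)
0.1301|00⟩ + 0.6066|01⟩ + (-0.7668 - 0.007981i)|10⟩ + (-0.1644 - 0.001712i)|11⟩

C-X leaves the control-|0⟩ kets |00⟩, |01⟩ unchanged and applies X to qubit 1 on the control-|1⟩ pair (|10⟩, |11⟩).
X = [[0, 1], [1, 0]].
With a = amp(|10⟩) = (-0.1644 - 0.001712i) and b = amp(|11⟩) = (-0.7668 - 0.007981i):
new amp(|10⟩) = (1)·b = (-0.7668 - 0.007981i)
new amp(|11⟩) = (1)·a = (-0.1644 - 0.001712i)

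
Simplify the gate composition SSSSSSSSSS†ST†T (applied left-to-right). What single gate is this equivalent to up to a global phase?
S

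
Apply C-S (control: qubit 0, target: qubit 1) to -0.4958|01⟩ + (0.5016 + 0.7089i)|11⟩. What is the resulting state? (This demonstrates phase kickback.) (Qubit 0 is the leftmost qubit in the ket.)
-0.4958|01⟩ + (-0.7089 + 0.5016i)|11⟩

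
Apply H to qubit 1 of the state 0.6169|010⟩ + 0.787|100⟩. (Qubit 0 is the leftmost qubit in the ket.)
0.4362|000⟩ - 0.4362|010⟩ + 0.5565|100⟩ + 0.5565|110⟩

H on qubit 1 mixes each pair of kets that differ only in qubit 1: amplitudes (a, b) of (|…0…⟩, |…1…⟩) become ((a + b)/√2, (a − b)/√2). Kets absent from the input have amplitude 0.
(|000⟩, |010⟩): (a, b) = (0, 0.6169) → (0.4362, -0.4362)
(|100⟩, |110⟩): (a, b) = (0.787, 0) → (0.5565, 0.5565)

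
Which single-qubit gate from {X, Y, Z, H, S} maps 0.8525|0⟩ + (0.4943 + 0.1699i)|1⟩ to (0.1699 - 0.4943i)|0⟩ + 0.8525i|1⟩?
Y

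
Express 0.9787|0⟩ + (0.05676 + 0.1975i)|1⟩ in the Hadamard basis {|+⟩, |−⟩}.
(0.7322 + 0.1397i)|+⟩ + (0.6519 - 0.1397i)|−⟩

With |ψ⟩ = α|0⟩ + β|1⟩, the Hadamard-basis coefficients are ⟨+|ψ⟩ = (α + β)/√2 and ⟨−|ψ⟩ = (α − β)/√2.
Here α = 0.9787, β = (0.05676 + 0.1975i): (α + β)/√2 = (0.7322 + 0.1397i), (α − β)/√2 = (0.6519 - 0.1397i).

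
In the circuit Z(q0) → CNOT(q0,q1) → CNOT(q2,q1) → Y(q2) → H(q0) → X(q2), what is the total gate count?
6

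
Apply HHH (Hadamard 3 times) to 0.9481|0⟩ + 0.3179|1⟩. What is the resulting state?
0.8952|0⟩ + 0.4456|1⟩

H² = I, so H^3 = H: a single Hadamard. With (a, b) = (0.9481, 0.3179), H gives ((a + b)/√2, (a − b)/√2) = (0.8952, 0.4456).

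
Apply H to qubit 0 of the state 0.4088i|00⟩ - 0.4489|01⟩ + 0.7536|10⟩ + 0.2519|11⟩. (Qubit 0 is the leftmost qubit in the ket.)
(0.5329 + 0.2891i)|00⟩ - 0.1393|01⟩ + (-0.5329 + 0.2891i)|10⟩ - 0.4955|11⟩

H on qubit 0 mixes each pair of kets that differ only in qubit 0: amplitudes (a, b) of (|…0…⟩, |…1…⟩) become ((a + b)/√2, (a − b)/√2). Kets absent from the input have amplitude 0.
(|00⟩, |10⟩): (a, b) = (0.4088i, 0.7536) → ((0.5329 + 0.2891i), (-0.5329 + 0.2891i))
(|01⟩, |11⟩): (a, b) = (-0.4489, 0.2519) → (-0.1393, -0.4955)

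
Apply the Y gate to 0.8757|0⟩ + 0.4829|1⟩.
-0.4829i|0⟩ + 0.8757i|1⟩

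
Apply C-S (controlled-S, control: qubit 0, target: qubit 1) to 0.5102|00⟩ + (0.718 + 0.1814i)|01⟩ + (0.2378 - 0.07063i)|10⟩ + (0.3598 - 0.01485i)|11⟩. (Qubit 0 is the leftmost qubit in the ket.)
0.5102|00⟩ + (0.718 + 0.1814i)|01⟩ + (0.2378 - 0.07063i)|10⟩ + (0.01485 + 0.3598i)|11⟩

C-S leaves the control-|0⟩ kets |00⟩, |01⟩ unchanged and applies S to qubit 1 on the control-|1⟩ pair (|10⟩, |11⟩).
S = [[1, 0], [0, i]].
With a = amp(|10⟩) = (0.2378 - 0.07063i) and b = amp(|11⟩) = (0.3598 - 0.01485i):
new amp(|10⟩) = (1)·a = (0.2378 - 0.07063i)
new amp(|11⟩) = (i)·b = (0.01485 + 0.3598i)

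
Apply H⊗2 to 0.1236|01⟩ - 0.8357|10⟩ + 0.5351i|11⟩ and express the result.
(-0.3561 + 0.2676i)|00⟩ + (-0.4797 - 0.2676i)|01⟩ + (0.4797 - 0.2676i)|10⟩ + (0.3561 + 0.2676i)|11⟩

H⊗2 gives amp(|y⟩) = (1/2) Σ_x (−1)^(x·y) amp(|x⟩), where x·y is the number of positions in which both x and y have a 1.
|00⟩: (0.1236 - 0.8357 + 0.5351i)/2 = (-0.3561 + 0.2676i)
|01⟩: (-0.1236 - 0.8357 - 0.5351i)/2 = (-0.4797 - 0.2676i)
|10⟩: (0.1236 + 0.8357 - 0.5351i)/2 = (0.4797 - 0.2676i)
|11⟩: (-0.1236 + 0.8357 + 0.5351i)/2 = (0.3561 + 0.2676i)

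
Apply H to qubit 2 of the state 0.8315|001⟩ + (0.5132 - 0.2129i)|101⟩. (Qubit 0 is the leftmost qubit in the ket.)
0.588|000⟩ - 0.588|001⟩ + (0.3629 - 0.1505i)|100⟩ + (-0.3629 + 0.1505i)|101⟩

H on qubit 2 mixes each pair of kets that differ only in qubit 2: amplitudes (a, b) of (|…0…⟩, |…1…⟩) become ((a + b)/√2, (a − b)/√2). Kets absent from the input have amplitude 0.
(|000⟩, |001⟩): (a, b) = (0, 0.8315) → (0.588, -0.588)
(|100⟩, |101⟩): (a, b) = (0, (0.5132 - 0.2129i)) → ((0.3629 - 0.1505i), (-0.3629 + 0.1505i))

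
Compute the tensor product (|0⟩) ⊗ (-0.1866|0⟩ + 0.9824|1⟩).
-0.1866|00⟩ + 0.9824|01⟩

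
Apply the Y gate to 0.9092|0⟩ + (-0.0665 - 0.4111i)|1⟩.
(-0.4111 + 0.0665i)|0⟩ + 0.9092i|1⟩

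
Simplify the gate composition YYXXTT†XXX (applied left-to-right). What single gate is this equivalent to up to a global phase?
X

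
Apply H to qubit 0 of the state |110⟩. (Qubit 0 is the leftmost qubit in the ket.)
1/√2|010⟩ - 1/√2|110⟩

H on qubit 0 mixes each pair of kets that differ only in qubit 0: amplitudes (a, b) of (|…0…⟩, |…1…⟩) become ((a + b)/√2, (a − b)/√2). Kets absent from the input have amplitude 0.
(|010⟩, |110⟩): (a, b) = (0, 1) → (1/√2, -1/√2)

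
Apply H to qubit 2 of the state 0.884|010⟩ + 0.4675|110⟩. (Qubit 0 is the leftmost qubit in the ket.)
0.6251|010⟩ + 0.6251|011⟩ + 0.3306|110⟩ + 0.3306|111⟩

H on qubit 2 mixes each pair of kets that differ only in qubit 2: amplitudes (a, b) of (|…0…⟩, |…1…⟩) become ((a + b)/√2, (a − b)/√2). Kets absent from the input have amplitude 0.
(|010⟩, |011⟩): (a, b) = (0.884, 0) → (0.6251, 0.6251)
(|110⟩, |111⟩): (a, b) = (0.4675, 0) → (0.3306, 0.3306)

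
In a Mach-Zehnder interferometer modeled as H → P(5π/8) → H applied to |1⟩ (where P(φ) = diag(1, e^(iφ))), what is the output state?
(0.6913 - 0.4619i)|0⟩ + (0.3087 + 0.4619i)|1⟩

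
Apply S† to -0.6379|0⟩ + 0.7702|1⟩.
-0.6379|0⟩ - 0.7702i|1⟩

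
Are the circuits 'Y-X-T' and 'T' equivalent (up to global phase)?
No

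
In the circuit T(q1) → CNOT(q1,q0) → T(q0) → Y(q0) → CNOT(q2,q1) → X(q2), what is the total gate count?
6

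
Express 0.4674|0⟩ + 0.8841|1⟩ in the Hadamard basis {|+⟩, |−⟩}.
0.9557|+⟩ - 0.2947|−⟩

With |ψ⟩ = α|0⟩ + β|1⟩, the Hadamard-basis coefficients are ⟨+|ψ⟩ = (α + β)/√2 and ⟨−|ψ⟩ = (α − β)/√2.
Here α = 0.4674, β = 0.8841: (α + β)/√2 = 0.9557, (α − β)/√2 = -0.2947.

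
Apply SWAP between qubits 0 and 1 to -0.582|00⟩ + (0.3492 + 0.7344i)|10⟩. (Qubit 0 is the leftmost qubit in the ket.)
-0.582|00⟩ + (0.3492 + 0.7344i)|01⟩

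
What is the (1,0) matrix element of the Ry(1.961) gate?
0.8308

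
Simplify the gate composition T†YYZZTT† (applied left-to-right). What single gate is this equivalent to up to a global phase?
T†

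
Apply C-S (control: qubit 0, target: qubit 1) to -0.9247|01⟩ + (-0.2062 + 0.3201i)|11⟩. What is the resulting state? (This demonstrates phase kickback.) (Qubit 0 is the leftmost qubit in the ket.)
-0.9247|01⟩ + (-0.3201 - 0.2062i)|11⟩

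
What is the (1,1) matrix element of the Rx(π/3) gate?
0.866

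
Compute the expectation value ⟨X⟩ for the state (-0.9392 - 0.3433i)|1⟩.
0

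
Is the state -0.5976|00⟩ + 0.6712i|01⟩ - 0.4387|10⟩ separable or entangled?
Entangled

Writing the state as a|00⟩ + b|01⟩ + c|10⟩ + d|11⟩, it is a product state iff ad − bc = 0.
Here (a, b, c, d) = (-0.5976, 0.6712i, -0.4387, 0): ad − bc = (-0.5976)(0) − (0.6712i)(-0.4387) = 0.2945i ≠ 0, so the state is entangled.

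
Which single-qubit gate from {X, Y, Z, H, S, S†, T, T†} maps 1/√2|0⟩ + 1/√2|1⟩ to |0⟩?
H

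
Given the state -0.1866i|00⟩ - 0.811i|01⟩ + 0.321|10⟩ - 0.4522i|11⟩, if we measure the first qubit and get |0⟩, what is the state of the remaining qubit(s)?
-0.2242i|0⟩ - 0.9745i|1⟩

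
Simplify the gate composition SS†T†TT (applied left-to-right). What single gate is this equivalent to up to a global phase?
T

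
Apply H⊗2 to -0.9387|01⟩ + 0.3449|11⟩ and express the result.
-0.2969|00⟩ + 0.2969|01⟩ - 0.6418|10⟩ + 0.6418|11⟩

H⊗2 gives amp(|y⟩) = (1/2) Σ_x (−1)^(x·y) amp(|x⟩), where x·y is the number of positions in which both x and y have a 1.
|00⟩: (-0.9387 + 0.3449)/2 = -0.2969
|01⟩: (0.9387 - 0.3449)/2 = 0.2969
|10⟩: (-0.9387 - 0.3449)/2 = -0.6418
|11⟩: (0.9387 + 0.3449)/2 = 0.6418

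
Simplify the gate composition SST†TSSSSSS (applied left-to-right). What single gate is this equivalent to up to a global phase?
I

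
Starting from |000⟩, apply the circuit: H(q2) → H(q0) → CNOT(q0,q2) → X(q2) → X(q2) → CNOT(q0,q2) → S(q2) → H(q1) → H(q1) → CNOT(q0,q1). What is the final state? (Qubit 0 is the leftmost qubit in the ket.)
1/2|000⟩ + (1/2)i|001⟩ + 1/2|110⟩ + (1/2)i|111⟩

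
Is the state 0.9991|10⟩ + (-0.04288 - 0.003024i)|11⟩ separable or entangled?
Separable

Writing the state as a|00⟩ + b|01⟩ + c|10⟩ + d|11⟩, it is a product state iff ad − bc = 0.
Here (a, b, c, d) = (0, 0, 0.9991, (-0.04288 - 0.003024i)): ad − bc = (0)(-0.04288 - 0.003024i) − (0)(0.9991) = 0, so the state is separable.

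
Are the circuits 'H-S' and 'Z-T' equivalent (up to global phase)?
No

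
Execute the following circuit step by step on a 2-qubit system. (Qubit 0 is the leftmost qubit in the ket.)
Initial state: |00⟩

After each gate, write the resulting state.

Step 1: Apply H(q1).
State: 1/√2|00⟩ + 1/√2|01⟩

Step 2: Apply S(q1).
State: 1/√2|00⟩ + (1/√2)i|01⟩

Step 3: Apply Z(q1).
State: 1/√2|00⟩ - (1/√2)i|01⟩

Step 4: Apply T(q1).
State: 1/√2|00⟩ + (1/2 - (1/2)i)|01⟩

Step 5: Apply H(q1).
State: (0.8536 - (1/√8)i)|00⟩ + (0.1464 + (1/√8)i)|01⟩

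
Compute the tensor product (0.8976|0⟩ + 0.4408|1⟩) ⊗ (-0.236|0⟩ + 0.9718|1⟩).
-0.2118|00⟩ + 0.8723|01⟩ - 0.104|10⟩ + 0.4284|11⟩

amp(|b₁b₂…⟩) = product of the factor amplitudes for bits b₁, b₂, …; only kets whose every factor amplitude is nonzero survive.
|00⟩: (0.8976)(-0.236) = -0.2118
|01⟩: (0.8976)(0.9718) = 0.8723
|10⟩: (0.4408)(-0.236) = -0.104
|11⟩: (0.4408)(0.9718) = 0.4284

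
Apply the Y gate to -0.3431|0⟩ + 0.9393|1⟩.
-0.9393i|0⟩ - 0.3431i|1⟩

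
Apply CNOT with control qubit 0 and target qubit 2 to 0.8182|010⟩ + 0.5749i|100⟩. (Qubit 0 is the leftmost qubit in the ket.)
0.8182|010⟩ + 0.5749i|101⟩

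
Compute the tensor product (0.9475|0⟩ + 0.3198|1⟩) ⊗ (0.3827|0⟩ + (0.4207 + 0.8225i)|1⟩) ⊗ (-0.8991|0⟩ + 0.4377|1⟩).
-0.326|000⟩ + 0.1587|001⟩ + (-0.3584 - 0.7007i)|010⟩ + (0.1745 + 0.3411i)|011⟩ - 0.11|100⟩ + 0.05357|101⟩ + (-0.121 - 0.2365i)|110⟩ + (0.05889 + 0.1151i)|111⟩

amp(|b₁b₂…⟩) = product of the factor amplitudes for bits b₁, b₂, …; only kets whose every factor amplitude is nonzero survive.
|000⟩: (0.9475)(0.3827)(-0.8991) = -0.326
|001⟩: (0.9475)(0.3827)(0.4377) = 0.1587
|010⟩: (0.9475)(0.4207 + 0.8225i)(-0.8991) = (-0.3584 - 0.7007i)
|011⟩: (0.9475)(0.4207 + 0.8225i)(0.4377) = (0.1745 + 0.3411i)
|100⟩: (0.3198)(0.3827)(-0.8991) = -0.11
|101⟩: (0.3198)(0.3827)(0.4377) = 0.05357
|110⟩: (0.3198)(0.4207 + 0.8225i)(-0.8991) = (-0.121 - 0.2365i)
|111⟩: (0.3198)(0.4207 + 0.8225i)(0.4377) = (0.05889 + 0.1151i)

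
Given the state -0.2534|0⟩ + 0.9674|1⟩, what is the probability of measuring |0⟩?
0.06421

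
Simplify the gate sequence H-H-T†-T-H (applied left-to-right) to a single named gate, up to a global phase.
H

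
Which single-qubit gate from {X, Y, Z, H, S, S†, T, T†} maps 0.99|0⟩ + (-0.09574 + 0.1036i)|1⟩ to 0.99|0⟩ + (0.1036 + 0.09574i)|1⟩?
S†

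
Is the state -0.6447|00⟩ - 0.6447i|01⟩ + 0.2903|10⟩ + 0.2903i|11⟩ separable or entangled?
Separable

Writing the state as a|00⟩ + b|01⟩ + c|10⟩ + d|11⟩, it is a product state iff ad − bc = 0.
Here (a, b, c, d) = (-0.6447, -0.6447i, 0.2903, 0.2903i): ad − bc = (-0.6447)(0.2903i) − (-0.6447i)(0.2903) = 0, so the state is separable.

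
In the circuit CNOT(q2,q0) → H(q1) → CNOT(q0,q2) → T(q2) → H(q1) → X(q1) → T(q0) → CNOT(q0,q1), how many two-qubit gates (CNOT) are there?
3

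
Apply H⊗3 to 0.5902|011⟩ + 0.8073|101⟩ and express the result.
0.4941|000⟩ - 0.4941|001⟩ + 0.07676|010⟩ - 0.07676|011⟩ - 0.07676|100⟩ + 0.07676|101⟩ - 0.4941|110⟩ + 0.4941|111⟩

H⊗3 gives amp(|y⟩) = (1/2√2) Σ_x (−1)^(x·y) amp(|x⟩), where x·y is the number of positions in which both x and y have a 1.
|000⟩: (0.5902 + 0.8073)/(2√2) = 0.4941
|001⟩: (-0.5902 - 0.8073)/(2√2) = -0.4941
|010⟩: (-0.5902 + 0.8073)/(2√2) = 0.07676
|011⟩: (0.5902 - 0.8073)/(2√2) = -0.07676
|100⟩: (0.5902 - 0.8073)/(2√2) = -0.07676
|101⟩: (-0.5902 + 0.8073)/(2√2) = 0.07676
|110⟩: (-0.5902 - 0.8073)/(2√2) = -0.4941
|111⟩: (0.5902 + 0.8073)/(2√2) = 0.4941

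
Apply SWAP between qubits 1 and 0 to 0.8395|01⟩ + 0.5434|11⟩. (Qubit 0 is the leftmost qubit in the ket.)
0.8395|10⟩ + 0.5434|11⟩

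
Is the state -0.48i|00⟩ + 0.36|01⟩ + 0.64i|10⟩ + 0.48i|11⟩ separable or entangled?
Entangled

Writing the state as a|00⟩ + b|01⟩ + c|10⟩ + d|11⟩, it is a product state iff ad − bc = 0.
Here (a, b, c, d) = (-0.48i, 0.36, 0.64i, 0.48i): ad − bc = (-0.48i)(0.48i) − (0.36)(0.64i) = (0.2304 - 0.2304i) ≠ 0, so the state is entangled.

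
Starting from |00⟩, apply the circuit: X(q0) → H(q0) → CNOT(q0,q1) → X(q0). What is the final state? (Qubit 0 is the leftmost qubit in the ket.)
-1/√2|01⟩ + 1/√2|10⟩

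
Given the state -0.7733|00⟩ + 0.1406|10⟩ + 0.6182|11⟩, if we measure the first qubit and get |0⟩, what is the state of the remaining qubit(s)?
-|0⟩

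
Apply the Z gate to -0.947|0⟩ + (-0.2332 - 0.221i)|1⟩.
-0.947|0⟩ + (0.2332 + 0.221i)|1⟩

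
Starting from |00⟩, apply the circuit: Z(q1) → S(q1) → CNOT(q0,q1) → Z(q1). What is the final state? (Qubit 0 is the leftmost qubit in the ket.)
|00⟩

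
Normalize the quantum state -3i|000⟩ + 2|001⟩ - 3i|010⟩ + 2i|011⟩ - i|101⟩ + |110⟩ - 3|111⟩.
-0.4932i|000⟩ + 0.3288|001⟩ - 0.4932i|010⟩ + 0.3288i|011⟩ - 0.1644i|101⟩ + 0.1644|110⟩ - 0.4932|111⟩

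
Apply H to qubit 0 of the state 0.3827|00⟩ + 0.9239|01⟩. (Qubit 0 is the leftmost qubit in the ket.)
0.2706|00⟩ + 0.6533|01⟩ + 0.2706|10⟩ + 0.6533|11⟩

H on qubit 0 mixes each pair of kets that differ only in qubit 0: amplitudes (a, b) of (|…0…⟩, |…1…⟩) become ((a + b)/√2, (a − b)/√2). Kets absent from the input have amplitude 0.
(|00⟩, |10⟩): (a, b) = (0.3827, 0) → (0.2706, 0.2706)
(|01⟩, |11⟩): (a, b) = (0.9239, 0) → (0.6533, 0.6533)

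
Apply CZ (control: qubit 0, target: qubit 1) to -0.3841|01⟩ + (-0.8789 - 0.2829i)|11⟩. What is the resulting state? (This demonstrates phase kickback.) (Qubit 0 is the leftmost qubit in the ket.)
-0.3841|01⟩ + (0.8789 + 0.2829i)|11⟩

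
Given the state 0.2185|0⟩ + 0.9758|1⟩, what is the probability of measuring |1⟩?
0.9522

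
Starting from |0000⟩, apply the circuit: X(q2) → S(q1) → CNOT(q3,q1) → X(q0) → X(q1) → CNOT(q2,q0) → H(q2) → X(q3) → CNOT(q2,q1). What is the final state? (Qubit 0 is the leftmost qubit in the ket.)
-1/√2|0011⟩ + 1/√2|0101⟩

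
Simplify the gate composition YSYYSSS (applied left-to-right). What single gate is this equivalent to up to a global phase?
Y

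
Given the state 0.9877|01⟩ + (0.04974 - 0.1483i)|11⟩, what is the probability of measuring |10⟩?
0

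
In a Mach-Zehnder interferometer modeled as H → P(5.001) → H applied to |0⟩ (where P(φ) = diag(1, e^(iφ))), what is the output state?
(0.6423 - 0.4793i)|0⟩ + (0.3577 + 0.4793i)|1⟩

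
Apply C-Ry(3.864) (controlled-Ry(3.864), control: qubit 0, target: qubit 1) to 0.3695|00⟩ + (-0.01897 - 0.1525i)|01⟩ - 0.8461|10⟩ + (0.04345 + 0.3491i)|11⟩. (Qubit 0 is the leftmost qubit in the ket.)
0.3695|00⟩ + (-0.01897 - 0.1525i)|01⟩ + (0.2584 - 0.3266i)|10⟩ + (-0.8069 - 0.1234i)|11⟩

C-Ry(3.864) leaves the control-|0⟩ kets |00⟩, |01⟩ unchanged and applies Ry(3.864) to qubit 1 on the control-|1⟩ pair (|10⟩, |11⟩).
Ry(3.864) = [[cos(θ/2), −sin(θ/2)], [sin(θ/2), cos(θ/2)]]; θ = 3.864, cos(θ/2) ≈ -0.3534, sin(θ/2) ≈ 0.935472.
With a = amp(|10⟩) = -0.8461 and b = amp(|11⟩) = (0.04345 + 0.3491i):
new amp(|10⟩) = (-0.3534)·a + (-0.935472)·b = (0.2584 - 0.3266i)
new amp(|11⟩) = (0.935472)·a + (-0.3534)·b = (-0.8069 - 0.1234i)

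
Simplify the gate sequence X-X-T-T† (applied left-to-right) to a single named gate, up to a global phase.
I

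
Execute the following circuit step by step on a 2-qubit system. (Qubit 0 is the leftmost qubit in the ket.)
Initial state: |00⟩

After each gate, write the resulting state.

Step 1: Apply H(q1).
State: 1/√2|00⟩ + 1/√2|01⟩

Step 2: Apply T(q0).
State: 1/√2|00⟩ + 1/√2|01⟩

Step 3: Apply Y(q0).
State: (1/√2)i|10⟩ + (1/√2)i|11⟩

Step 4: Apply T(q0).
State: (-1/2 + (1/2)i)|10⟩ + (-1/2 + (1/2)i)|11⟩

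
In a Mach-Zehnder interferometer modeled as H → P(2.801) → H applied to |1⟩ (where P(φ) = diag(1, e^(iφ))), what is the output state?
(0.9713 - 0.167i)|0⟩ + (0.02872 + 0.167i)|1⟩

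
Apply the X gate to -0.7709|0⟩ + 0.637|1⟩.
0.637|0⟩ - 0.7709|1⟩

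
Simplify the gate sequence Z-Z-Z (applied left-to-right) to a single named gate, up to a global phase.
Z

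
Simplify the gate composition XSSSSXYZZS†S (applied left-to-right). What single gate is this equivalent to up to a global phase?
Y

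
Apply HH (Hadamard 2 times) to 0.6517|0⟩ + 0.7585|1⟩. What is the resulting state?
0.6517|0⟩ + 0.7585|1⟩

H² = I, so an even number of Hadamards cancels: H^2 = I and the state is unchanged.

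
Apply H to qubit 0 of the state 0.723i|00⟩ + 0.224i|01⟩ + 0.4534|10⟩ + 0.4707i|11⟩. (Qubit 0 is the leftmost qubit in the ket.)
(0.3206 + 0.5112i)|00⟩ + 0.4912i|01⟩ + (-0.3206 + 0.5112i)|10⟩ - 0.1744i|11⟩

H on qubit 0 mixes each pair of kets that differ only in qubit 0: amplitudes (a, b) of (|…0…⟩, |…1…⟩) become ((a + b)/√2, (a − b)/√2). Kets absent from the input have amplitude 0.
(|00⟩, |10⟩): (a, b) = (0.723i, 0.4534) → ((0.3206 + 0.5112i), (-0.3206 + 0.5112i))
(|01⟩, |11⟩): (a, b) = (0.224i, 0.4707i) → (0.4912i, -0.1744i)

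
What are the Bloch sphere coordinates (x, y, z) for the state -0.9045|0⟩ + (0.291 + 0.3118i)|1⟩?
(-0.5264, -0.564, 0.6362)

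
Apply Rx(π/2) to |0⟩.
1/√2|0⟩ - (1/√2)i|1⟩

Rx(π/2) = [[cos(θ/2), −i·sin(θ/2)], [−i·sin(θ/2), cos(θ/2)]]; θ = π/2, cos(θ/2) ≈ 0.707107, sin(θ/2) ≈ 0.707107.
With a = amp(|0⟩) = 1 and b = amp(|1⟩) = 0:
new amp(|0⟩) = (0.707107)·a + (-0.707107i)·b = 1/√2
new amp(|1⟩) = (-0.707107i)·a + (0.707107)·b = -(1/√2)i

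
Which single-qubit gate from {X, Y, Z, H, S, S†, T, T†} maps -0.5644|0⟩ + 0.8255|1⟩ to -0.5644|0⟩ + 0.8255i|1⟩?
S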